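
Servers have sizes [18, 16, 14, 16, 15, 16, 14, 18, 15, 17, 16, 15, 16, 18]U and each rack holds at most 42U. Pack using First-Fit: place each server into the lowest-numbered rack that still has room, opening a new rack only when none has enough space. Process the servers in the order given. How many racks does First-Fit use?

7

rack 1: place 18U, 24U left
rack 1: place 16U, 8U left
rack 2: place 14U, 28U left
rack 2: place 16U, 12U left
rack 3: place 15U, 27U left
rack 3: place 16U, 11U left
rack 4: place 14U, 28U left
rack 4: place 18U, 10U left
rack 5: place 15U, 27U left
rack 5: place 17U, 10U left
rack 6: place 16U, 26U left
rack 6: place 15U, 11U left
rack 7: place 16U, 26U left
rack 7: place 18U, 8U left
Final racks: [18,16] [14,16] [15,16] [14,18] [15,17] [16,15] [16,18].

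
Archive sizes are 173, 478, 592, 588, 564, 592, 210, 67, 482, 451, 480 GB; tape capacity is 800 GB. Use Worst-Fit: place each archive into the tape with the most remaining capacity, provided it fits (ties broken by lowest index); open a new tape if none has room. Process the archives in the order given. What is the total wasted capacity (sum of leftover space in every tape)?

173 GB → tape 1 (remaining 627 GB)
478 GB → tape 1 (remaining 149 GB)
592 GB → tape 2 (remaining 208 GB)
588 GB → tape 3 (remaining 212 GB)
564 GB → tape 4 (remaining 236 GB)
592 GB → tape 5 (remaining 208 GB)
210 GB → tape 4 (remaining 26 GB)
67 GB → tape 3 (remaining 145 GB)
482 GB → tape 6 (remaining 318 GB)
451 GB → tape 7 (remaining 349 GB)
480 GB → tape 8 (remaining 320 GB)
8 tapes × 800 GB = 6400 GB; used 4677 GB; unused 1723 GB.

1723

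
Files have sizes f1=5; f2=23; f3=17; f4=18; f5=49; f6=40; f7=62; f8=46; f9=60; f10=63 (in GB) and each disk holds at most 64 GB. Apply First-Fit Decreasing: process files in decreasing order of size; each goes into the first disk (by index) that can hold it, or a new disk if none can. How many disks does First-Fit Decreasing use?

7

Sorted descending: 63, 62, 60, 49, 46, 40, 23, 18, 17, 5.
Put 63 GB in disk 1; 1 GB remain.
Put 62 GB in disk 2; 2 GB remain.
Put 60 GB in disk 3; 4 GB remain.
Put 49 GB in disk 4; 15 GB remain.
Put 46 GB in disk 5; 18 GB remain.
Put 40 GB in disk 6; 24 GB remain.
Put 23 GB in disk 6; 1 GB remain.
Put 18 GB in disk 5; 0 GB remain.
Put 17 GB in disk 7; 47 GB remain.
Put 5 GB in disk 4; 10 GB remain.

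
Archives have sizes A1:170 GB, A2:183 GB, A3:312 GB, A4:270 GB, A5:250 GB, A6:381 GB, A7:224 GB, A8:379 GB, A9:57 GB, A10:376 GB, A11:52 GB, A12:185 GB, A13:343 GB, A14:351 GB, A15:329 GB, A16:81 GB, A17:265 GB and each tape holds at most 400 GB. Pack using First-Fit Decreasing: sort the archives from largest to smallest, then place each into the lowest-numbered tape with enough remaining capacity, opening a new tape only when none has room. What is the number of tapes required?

Sorted descending: 381, 379, 376, 351, 343, 329, 312, 270, 265, 250, 224, 185, 183, 170, 81, 57, 52.
381 GB → tape 1 (remaining 19 GB)
379 GB → tape 2 (remaining 21 GB)
376 GB → tape 3 (remaining 24 GB)
351 GB → tape 4 (remaining 49 GB)
343 GB → tape 5 (remaining 57 GB)
329 GB → tape 6 (remaining 71 GB)
312 GB → tape 7 (remaining 88 GB)
270 GB → tape 8 (remaining 130 GB)
265 GB → tape 9 (remaining 135 GB)
250 GB → tape 10 (remaining 150 GB)
224 GB → tape 11 (remaining 176 GB)
185 GB → tape 12 (remaining 215 GB)
183 GB → tape 12 (remaining 32 GB)
170 GB → tape 11 (remaining 6 GB)
81 GB → tape 7 (remaining 7 GB)
57 GB → tape 5 (remaining 0 GB)
52 GB → tape 6 (remaining 19 GB)

12 tapes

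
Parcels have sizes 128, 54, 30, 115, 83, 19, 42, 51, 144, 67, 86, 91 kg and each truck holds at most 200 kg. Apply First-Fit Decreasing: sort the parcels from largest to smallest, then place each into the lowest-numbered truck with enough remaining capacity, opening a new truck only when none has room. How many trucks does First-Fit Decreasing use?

Sorted descending: 144, 128, 115, 91, 86, 83, 67, 54, 51, 42, 30, 19.
truck 1: place 144 kg, 56 kg left
truck 2: place 128 kg, 72 kg left
truck 3: place 115 kg, 85 kg left
truck 4: place 91 kg, 109 kg left
truck 4: place 86 kg, 23 kg left
truck 3: place 83 kg, 2 kg left
truck 2: place 67 kg, 5 kg left
truck 1: place 54 kg, 2 kg left
truck 5: place 51 kg, 149 kg left
truck 5: place 42 kg, 107 kg left
truck 5: place 30 kg, 77 kg left
truck 4: place 19 kg, 4 kg left

5 trucks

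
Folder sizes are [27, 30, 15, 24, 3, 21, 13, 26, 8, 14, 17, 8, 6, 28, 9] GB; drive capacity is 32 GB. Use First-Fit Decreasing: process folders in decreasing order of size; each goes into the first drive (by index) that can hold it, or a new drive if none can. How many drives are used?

9 drives

Sorted descending: 30, 28, 27, 26, 24, 21, 17, 15, 14, 13, 9, 8, 8, 6, 3.
30 GB → drive 1 (remaining 2 GB)
28 GB → drive 2 (remaining 4 GB)
27 GB → drive 3 (remaining 5 GB)
26 GB → drive 4 (remaining 6 GB)
24 GB → drive 5 (remaining 8 GB)
21 GB → drive 6 (remaining 11 GB)
17 GB → drive 7 (remaining 15 GB)
15 GB → drive 7 (remaining 0 GB)
14 GB → drive 8 (remaining 18 GB)
13 GB → drive 8 (remaining 5 GB)
9 GB → drive 6 (remaining 2 GB)
8 GB → drive 5 (remaining 0 GB)
8 GB → drive 9 (remaining 24 GB)
6 GB → drive 4 (remaining 0 GB)
3 GB → drive 2 (remaining 1 GB)
Final drives: [30] [28,3] [27] [26,6] [24,8] [21,9] [17,15] [14,13] [8].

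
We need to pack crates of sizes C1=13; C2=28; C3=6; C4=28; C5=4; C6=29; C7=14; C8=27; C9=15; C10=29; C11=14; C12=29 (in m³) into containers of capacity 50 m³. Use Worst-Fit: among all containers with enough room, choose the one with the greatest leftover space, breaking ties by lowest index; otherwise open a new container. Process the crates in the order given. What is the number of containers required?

container 1: place C1 (13 m³), 37 m³ left
container 1: place C2 (28 m³), 9 m³ left
container 1: place C3 (6 m³), 3 m³ left
container 2: place C4 (28 m³), 22 m³ left
container 2: place C5 (4 m³), 18 m³ left
container 3: place C6 (29 m³), 21 m³ left
container 3: place C7 (14 m³), 7 m³ left
container 4: place C8 (27 m³), 23 m³ left
container 4: place C9 (15 m³), 8 m³ left
container 5: place C10 (29 m³), 21 m³ left
container 5: place C11 (14 m³), 7 m³ left
container 6: place C12 (29 m³), 21 m³ left

6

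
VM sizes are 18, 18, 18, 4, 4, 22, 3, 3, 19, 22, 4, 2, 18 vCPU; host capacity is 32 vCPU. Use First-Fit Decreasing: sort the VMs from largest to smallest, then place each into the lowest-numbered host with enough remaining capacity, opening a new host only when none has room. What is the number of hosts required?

7

Sorted descending: 22, 22, 19, 18, 18, 18, 18, 4, 4, 4, 3, 3, 2.
Put 22 vCPU in host 1; 10 vCPU remain.
Put 22 vCPU in host 2; 10 vCPU remain.
Put 19 vCPU in host 3; 13 vCPU remain.
Put 18 vCPU in host 4; 14 vCPU remain.
Put 18 vCPU in host 5; 14 vCPU remain.
Put 18 vCPU in host 6; 14 vCPU remain.
Put 18 vCPU in host 7; 14 vCPU remain.
Put 4 vCPU in host 1; 6 vCPU remain.
Put 4 vCPU in host 1; 2 vCPU remain.
Put 4 vCPU in host 2; 6 vCPU remain.
Put 3 vCPU in host 2; 3 vCPU remain.
Put 3 vCPU in host 2; 0 vCPU remain.
Put 2 vCPU in host 1; 0 vCPU remain.
Final hosts: [22,4,4,2] [22,4,3,3] [19] [18] [18] [18] [18].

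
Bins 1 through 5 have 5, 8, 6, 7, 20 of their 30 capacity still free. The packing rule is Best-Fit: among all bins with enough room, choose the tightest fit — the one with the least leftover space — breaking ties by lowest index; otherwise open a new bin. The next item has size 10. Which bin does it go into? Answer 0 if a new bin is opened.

Bins with room: bin 5 (20).
Tightest fit is bin 5 with 20 free.

5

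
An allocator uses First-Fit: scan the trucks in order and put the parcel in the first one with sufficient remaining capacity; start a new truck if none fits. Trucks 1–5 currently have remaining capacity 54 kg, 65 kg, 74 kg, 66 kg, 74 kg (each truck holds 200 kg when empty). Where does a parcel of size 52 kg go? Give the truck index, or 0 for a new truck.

Trucks with room: truck 1 (54 kg), truck 2 (65 kg), truck 3 (74 kg), truck 4 (66 kg), truck 5 (74 kg).
The first with room is truck 1.

1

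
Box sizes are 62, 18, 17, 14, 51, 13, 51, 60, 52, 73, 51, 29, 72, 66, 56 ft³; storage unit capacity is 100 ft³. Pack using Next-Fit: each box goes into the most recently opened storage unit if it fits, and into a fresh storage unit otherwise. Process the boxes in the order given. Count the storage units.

Put 62 ft³ in storage unit 1; 38 ft³ remain.
Put 18 ft³ in storage unit 1; 20 ft³ remain.
Put 17 ft³ in storage unit 1; 3 ft³ remain.
Put 14 ft³ in storage unit 2; 86 ft³ remain.
Put 51 ft³ in storage unit 2; 35 ft³ remain.
Put 13 ft³ in storage unit 2; 22 ft³ remain.
Put 51 ft³ in storage unit 3; 49 ft³ remain.
Put 60 ft³ in storage unit 4; 40 ft³ remain.
Put 52 ft³ in storage unit 5; 48 ft³ remain.
Put 73 ft³ in storage unit 6; 27 ft³ remain.
Put 51 ft³ in storage unit 7; 49 ft³ remain.
Put 29 ft³ in storage unit 7; 20 ft³ remain.
Put 72 ft³ in storage unit 8; 28 ft³ remain.
Put 66 ft³ in storage unit 9; 34 ft³ remain.
Put 56 ft³ in storage unit 10; 44 ft³ remain.
Final storage units: [62,18,17] [14,51,13] [51] [60] [52] [73] [51,29] [72] [66] [56].

10 storage units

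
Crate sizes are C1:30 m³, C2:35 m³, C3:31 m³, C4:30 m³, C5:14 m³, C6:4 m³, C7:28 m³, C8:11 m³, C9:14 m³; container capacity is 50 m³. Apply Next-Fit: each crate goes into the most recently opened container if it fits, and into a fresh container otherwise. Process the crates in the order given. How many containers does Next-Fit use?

Put C1 (30 m³) in container 1; 20 m³ remain.
Put C2 (35 m³) in container 2; 15 m³ remain.
Put C3 (31 m³) in container 3; 19 m³ remain.
Put C4 (30 m³) in container 4; 20 m³ remain.
Put C5 (14 m³) in container 4; 6 m³ remain.
Put C6 (4 m³) in container 4; 2 m³ remain.
Put C7 (28 m³) in container 5; 22 m³ remain.
Put C8 (11 m³) in container 5; 11 m³ remain.
Put C9 (14 m³) in container 6; 36 m³ remain.
Final containers: [30] [35] [31] [30,14,4] [28,11] [14].

6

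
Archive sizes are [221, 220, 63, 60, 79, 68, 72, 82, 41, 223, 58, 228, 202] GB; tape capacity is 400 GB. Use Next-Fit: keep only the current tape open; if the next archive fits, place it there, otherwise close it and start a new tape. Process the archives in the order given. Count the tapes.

Put 221 GB in tape 1; 179 GB remain.
Put 220 GB in tape 2; 180 GB remain.
Put 63 GB in tape 2; 117 GB remain.
Put 60 GB in tape 2; 57 GB remain.
Put 79 GB in tape 3; 321 GB remain.
Put 68 GB in tape 3; 253 GB remain.
Put 72 GB in tape 3; 181 GB remain.
Put 82 GB in tape 3; 99 GB remain.
Put 41 GB in tape 3; 58 GB remain.
Put 223 GB in tape 4; 177 GB remain.
Put 58 GB in tape 4; 119 GB remain.
Put 228 GB in tape 5; 172 GB remain.
Put 202 GB in tape 6; 198 GB remain.

6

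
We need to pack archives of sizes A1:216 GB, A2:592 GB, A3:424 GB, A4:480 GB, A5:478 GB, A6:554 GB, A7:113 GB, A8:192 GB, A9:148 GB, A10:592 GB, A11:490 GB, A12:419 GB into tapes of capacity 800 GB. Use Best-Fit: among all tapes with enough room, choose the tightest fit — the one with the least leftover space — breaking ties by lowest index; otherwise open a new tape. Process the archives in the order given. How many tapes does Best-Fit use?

8

A1 (216 GB) → tape 1 (remaining 584 GB)
A2 (592 GB) → tape 2 (remaining 208 GB)
A3 (424 GB) → tape 1 (remaining 160 GB)
A4 (480 GB) → tape 3 (remaining 320 GB)
A5 (478 GB) → tape 4 (remaining 322 GB)
A6 (554 GB) → tape 5 (remaining 246 GB)
A7 (113 GB) → tape 1 (remaining 47 GB)
A8 (192 GB) → tape 2 (remaining 16 GB)
A9 (148 GB) → tape 5 (remaining 98 GB)
A10 (592 GB) → tape 6 (remaining 208 GB)
A11 (490 GB) → tape 7 (remaining 310 GB)
A12 (419 GB) → tape 8 (remaining 381 GB)
Final tapes: [216,424,113] [592,192] [480] [478] [554,148] [592] [490] [419].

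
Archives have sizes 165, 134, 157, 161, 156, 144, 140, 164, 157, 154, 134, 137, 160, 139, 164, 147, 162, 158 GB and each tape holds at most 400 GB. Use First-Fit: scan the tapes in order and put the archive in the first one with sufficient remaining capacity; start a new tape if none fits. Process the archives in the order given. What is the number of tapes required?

165 GB → tape 1 (remaining 235 GB)
134 GB → tape 1 (remaining 101 GB)
157 GB → tape 2 (remaining 243 GB)
161 GB → tape 2 (remaining 82 GB)
156 GB → tape 3 (remaining 244 GB)
144 GB → tape 3 (remaining 100 GB)
140 GB → tape 4 (remaining 260 GB)
164 GB → tape 4 (remaining 96 GB)
157 GB → tape 5 (remaining 243 GB)
154 GB → tape 5 (remaining 89 GB)
134 GB → tape 6 (remaining 266 GB)
137 GB → tape 6 (remaining 129 GB)
160 GB → tape 7 (remaining 240 GB)
139 GB → tape 7 (remaining 101 GB)
164 GB → tape 8 (remaining 236 GB)
147 GB → tape 8 (remaining 89 GB)
162 GB → tape 9 (remaining 238 GB)
158 GB → tape 9 (remaining 80 GB)
Final tapes: [165,134] [157,161] [156,144] [140,164] [157,154] [134,137] [160,139] [164,147] [162,158].

9 tapes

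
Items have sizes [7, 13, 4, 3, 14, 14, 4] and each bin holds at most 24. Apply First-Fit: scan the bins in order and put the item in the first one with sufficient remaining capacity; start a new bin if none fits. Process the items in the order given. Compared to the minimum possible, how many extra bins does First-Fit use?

First-Fit: [7,13,4] [3,14,4] [14] → 3 bins.
Total size 59; any packing needs at least ⌈59/24⌉ = 3 bins.
So 3 is already optimal.

0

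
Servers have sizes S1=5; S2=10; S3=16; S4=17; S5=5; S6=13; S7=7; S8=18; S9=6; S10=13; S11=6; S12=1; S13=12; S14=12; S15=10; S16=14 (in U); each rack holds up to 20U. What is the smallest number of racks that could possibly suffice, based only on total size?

9 racks

Total size = 5 + 10 + 16 + 17 + 5 + 13 + 7 + 18 + 6 + 13 + 6 + 1 + 12 + 12 + 10 + 14 = 165U.
⌈165 / 20⌉ = 9.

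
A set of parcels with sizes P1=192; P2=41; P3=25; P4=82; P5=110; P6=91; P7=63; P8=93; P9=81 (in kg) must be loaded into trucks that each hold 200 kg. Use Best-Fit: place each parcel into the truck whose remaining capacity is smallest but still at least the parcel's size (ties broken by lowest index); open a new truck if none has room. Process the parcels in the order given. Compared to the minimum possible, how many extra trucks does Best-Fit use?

Best-Fit: [192] [41,25,82] [110,63] [91,93] [81] → 5 trucks.
Total size 778 kg; any packing needs at least ⌈778/200⌉ = 4 trucks.
An optimal packing achieves that bound: [192] [110,82] [93,81,25] [91,63,41] → 4 trucks.
Excess: 5 − 4 = 1.

1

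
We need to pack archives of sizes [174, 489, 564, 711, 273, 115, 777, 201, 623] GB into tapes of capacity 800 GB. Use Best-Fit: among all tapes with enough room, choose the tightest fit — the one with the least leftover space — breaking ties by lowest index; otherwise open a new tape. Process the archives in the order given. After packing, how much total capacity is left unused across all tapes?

873

174 GB → tape 1 (remaining 626 GB)
489 GB → tape 1 (remaining 137 GB)
564 GB → tape 2 (remaining 236 GB)
711 GB → tape 3 (remaining 89 GB)
273 GB → tape 4 (remaining 527 GB)
115 GB → tape 1 (remaining 22 GB)
777 GB → tape 5 (remaining 23 GB)
201 GB → tape 2 (remaining 35 GB)
623 GB → tape 6 (remaining 177 GB)
6 tapes × 800 GB = 4800 GB; used 3927 GB; unused 873 GB.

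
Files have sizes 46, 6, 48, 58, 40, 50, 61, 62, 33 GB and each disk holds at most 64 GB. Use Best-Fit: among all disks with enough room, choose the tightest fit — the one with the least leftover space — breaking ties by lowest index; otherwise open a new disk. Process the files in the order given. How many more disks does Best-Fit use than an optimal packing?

0

Best-Fit: [46,6] [48] [58] [40] [50] [61] [62] [33] → 8 disks.
8 files exceed 32 GB (half the capacity), and no two of those can share a disk, so at least 8 disks are needed.
So 8 is already optimal.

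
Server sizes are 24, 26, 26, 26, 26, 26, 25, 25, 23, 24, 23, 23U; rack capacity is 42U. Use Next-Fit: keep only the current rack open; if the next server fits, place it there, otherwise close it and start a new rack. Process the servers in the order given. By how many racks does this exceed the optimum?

Next-Fit: [24] [26] [26] [26] [26] [26] [25] [25] [23] [24] [23] [23] → 12 racks.
12 servers exceed 21U (half the capacity), and no two of those can share a rack, so at least 12 racks are needed.
So 12 is already optimal.

0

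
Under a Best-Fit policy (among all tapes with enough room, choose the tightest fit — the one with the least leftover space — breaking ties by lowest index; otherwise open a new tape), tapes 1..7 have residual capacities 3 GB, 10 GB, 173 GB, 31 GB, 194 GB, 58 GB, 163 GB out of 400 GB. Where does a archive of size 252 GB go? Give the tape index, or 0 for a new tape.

0

No tape has ≥ 252 GB free, so a new tape is opened.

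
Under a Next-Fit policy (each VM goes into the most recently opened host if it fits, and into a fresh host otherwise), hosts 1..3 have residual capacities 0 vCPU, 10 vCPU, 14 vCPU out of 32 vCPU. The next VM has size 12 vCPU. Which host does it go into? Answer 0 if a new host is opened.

3

Next-Fit only looks at host 3, which has 14 vCPU free.
12 vCPU fits there.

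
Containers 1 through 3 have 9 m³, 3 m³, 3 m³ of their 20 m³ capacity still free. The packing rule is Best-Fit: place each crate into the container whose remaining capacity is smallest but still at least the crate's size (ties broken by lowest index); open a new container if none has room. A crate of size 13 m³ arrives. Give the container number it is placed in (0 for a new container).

0

No container has ≥ 13 m³ free, so a new container is opened.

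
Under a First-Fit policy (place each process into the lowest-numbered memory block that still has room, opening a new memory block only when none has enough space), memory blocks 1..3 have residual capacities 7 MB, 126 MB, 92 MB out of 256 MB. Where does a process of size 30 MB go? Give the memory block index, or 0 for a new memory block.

Memory blocks with room: memory block 2 (126 MB), memory block 3 (92 MB).
The first with room is memory block 2.

2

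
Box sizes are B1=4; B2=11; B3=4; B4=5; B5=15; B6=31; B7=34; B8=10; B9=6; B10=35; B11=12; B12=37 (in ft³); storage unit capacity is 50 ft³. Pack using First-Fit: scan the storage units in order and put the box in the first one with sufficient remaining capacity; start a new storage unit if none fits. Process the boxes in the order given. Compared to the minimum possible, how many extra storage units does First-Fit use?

0

First-Fit: [4,11,4,5,15,10] [31,6,12] [34] [35] [37] → 5 storage units.
Total size 204 ft³; any packing needs at least ⌈204/50⌉ = 5 storage units.
So 5 is already optimal.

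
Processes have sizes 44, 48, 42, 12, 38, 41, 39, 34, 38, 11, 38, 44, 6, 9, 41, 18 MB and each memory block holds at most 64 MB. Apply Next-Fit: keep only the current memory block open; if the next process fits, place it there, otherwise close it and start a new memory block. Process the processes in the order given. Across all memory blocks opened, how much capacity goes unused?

memory block 1: place 44 MB, 20 MB left
memory block 2: place 48 MB, 16 MB left
memory block 3: place 42 MB, 22 MB left
memory block 3: place 12 MB, 10 MB left
memory block 4: place 38 MB, 26 MB left
memory block 5: place 41 MB, 23 MB left
memory block 6: place 39 MB, 25 MB left
memory block 7: place 34 MB, 30 MB left
memory block 8: place 38 MB, 26 MB left
memory block 8: place 11 MB, 15 MB left
memory block 9: place 38 MB, 26 MB left
memory block 10: place 44 MB, 20 MB left
memory block 10: place 6 MB, 14 MB left
memory block 10: place 9 MB, 5 MB left
memory block 11: place 41 MB, 23 MB left
memory block 11: place 18 MB, 5 MB left
11 memory blocks × 64 MB = 704 MB; used 503 MB; unused 201 MB.

201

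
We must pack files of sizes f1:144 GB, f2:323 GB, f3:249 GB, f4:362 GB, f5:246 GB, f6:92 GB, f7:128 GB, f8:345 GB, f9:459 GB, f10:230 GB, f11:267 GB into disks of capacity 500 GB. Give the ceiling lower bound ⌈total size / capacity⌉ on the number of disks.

6 disks

Total size = 144 + 323 + 249 + 362 + 246 + 92 + 128 + 345 + 459 + 230 + 267 = 2845 GB.
⌈2845 / 500⌉ = 6.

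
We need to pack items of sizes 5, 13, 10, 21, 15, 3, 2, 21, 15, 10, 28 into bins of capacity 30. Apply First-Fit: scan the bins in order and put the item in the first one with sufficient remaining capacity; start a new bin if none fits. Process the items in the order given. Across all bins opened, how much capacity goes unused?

37

5 → bin 1 (remaining 25)
13 → bin 1 (remaining 12)
10 → bin 1 (remaining 2)
21 → bin 2 (remaining 9)
15 → bin 3 (remaining 15)
3 → bin 2 (remaining 6)
2 → bin 1 (remaining 0)
21 → bin 4 (remaining 9)
15 → bin 3 (remaining 0)
10 → bin 5 (remaining 20)
28 → bin 6 (remaining 2)
6 bins × 30 = 180; used 143; unused 37.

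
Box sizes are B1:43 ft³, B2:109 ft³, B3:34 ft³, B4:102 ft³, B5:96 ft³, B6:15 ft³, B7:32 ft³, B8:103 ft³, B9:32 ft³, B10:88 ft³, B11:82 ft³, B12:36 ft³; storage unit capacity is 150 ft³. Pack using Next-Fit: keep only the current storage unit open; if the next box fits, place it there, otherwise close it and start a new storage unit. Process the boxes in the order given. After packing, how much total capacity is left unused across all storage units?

B1 (43 ft³) → storage unit 1 (remaining 107 ft³)
B2 (109 ft³) → storage unit 2 (remaining 41 ft³)
B3 (34 ft³) → storage unit 2 (remaining 7 ft³)
B4 (102 ft³) → storage unit 3 (remaining 48 ft³)
B5 (96 ft³) → storage unit 4 (remaining 54 ft³)
B6 (15 ft³) → storage unit 4 (remaining 39 ft³)
B7 (32 ft³) → storage unit 4 (remaining 7 ft³)
B8 (103 ft³) → storage unit 5 (remaining 47 ft³)
B9 (32 ft³) → storage unit 5 (remaining 15 ft³)
B10 (88 ft³) → storage unit 6 (remaining 62 ft³)
B11 (82 ft³) → storage unit 7 (remaining 68 ft³)
B12 (36 ft³) → storage unit 7 (remaining 32 ft³)
7 storage units × 150 ft³ = 1050 ft³; used 772 ft³; unused 278 ft³.

278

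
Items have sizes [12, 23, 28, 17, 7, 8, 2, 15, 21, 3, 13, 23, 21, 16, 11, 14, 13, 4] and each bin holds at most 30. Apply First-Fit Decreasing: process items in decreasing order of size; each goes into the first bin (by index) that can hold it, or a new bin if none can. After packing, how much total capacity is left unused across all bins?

Sorted descending: 28, 23, 23, 21, 21, 17, 16, 15, 14, 13, 13, 12, 11, 8, 7, 4, 3, 2.
bin 1: place 28, 2 left
bin 2: place 23, 7 left
bin 3: place 23, 7 left
bin 4: place 21, 9 left
bin 5: place 21, 9 left
bin 6: place 17, 13 left
bin 7: place 16, 14 left
bin 8: place 15, 15 left
bin 7: place 14, 0 left
bin 6: place 13, 0 left
bin 8: place 13, 2 left
bin 9: place 12, 18 left
bin 9: place 11, 7 left
bin 4: place 8, 1 left
bin 2: place 7, 0 left
bin 3: place 4, 3 left
bin 3: place 3, 0 left
bin 1: place 2, 0 left
9 bins × 30 = 270; used 251; unused 19.

19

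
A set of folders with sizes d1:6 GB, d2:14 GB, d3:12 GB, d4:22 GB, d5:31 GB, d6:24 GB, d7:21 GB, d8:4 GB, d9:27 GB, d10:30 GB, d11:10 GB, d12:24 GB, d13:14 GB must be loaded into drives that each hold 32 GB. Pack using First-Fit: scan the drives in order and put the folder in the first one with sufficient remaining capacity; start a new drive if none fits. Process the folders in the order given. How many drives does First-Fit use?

Put d1 (6 GB) in drive 1; 26 GB remain.
Put d2 (14 GB) in drive 1; 12 GB remain.
Put d3 (12 GB) in drive 1; 0 GB remain.
Put d4 (22 GB) in drive 2; 10 GB remain.
Put d5 (31 GB) in drive 3; 1 GB remain.
Put d6 (24 GB) in drive 4; 8 GB remain.
Put d7 (21 GB) in drive 5; 11 GB remain.
Put d8 (4 GB) in drive 2; 6 GB remain.
Put d9 (27 GB) in drive 6; 5 GB remain.
Put d10 (30 GB) in drive 7; 2 GB remain.
Put d11 (10 GB) in drive 5; 1 GB remain.
Put d12 (24 GB) in drive 8; 8 GB remain.
Put d13 (14 GB) in drive 9; 18 GB remain.

9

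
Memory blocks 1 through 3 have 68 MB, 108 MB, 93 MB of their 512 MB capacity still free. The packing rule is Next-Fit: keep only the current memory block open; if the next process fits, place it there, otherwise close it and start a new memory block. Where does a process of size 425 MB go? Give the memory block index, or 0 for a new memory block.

0

Next-Fit only looks at memory block 3, which has 93 MB free.
425 MB does not fit, so a new memory block is opened.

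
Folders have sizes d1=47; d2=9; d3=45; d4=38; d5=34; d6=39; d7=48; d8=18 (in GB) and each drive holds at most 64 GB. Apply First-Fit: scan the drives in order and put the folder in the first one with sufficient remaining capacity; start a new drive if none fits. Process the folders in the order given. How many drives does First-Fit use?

drive 1: place d1 (47 GB), 17 GB left
drive 1: place d2 (9 GB), 8 GB left
drive 2: place d3 (45 GB), 19 GB left
drive 3: place d4 (38 GB), 26 GB left
drive 4: place d5 (34 GB), 30 GB left
drive 5: place d6 (39 GB), 25 GB left
drive 6: place d7 (48 GB), 16 GB left
drive 2: place d8 (18 GB), 1 GB left

6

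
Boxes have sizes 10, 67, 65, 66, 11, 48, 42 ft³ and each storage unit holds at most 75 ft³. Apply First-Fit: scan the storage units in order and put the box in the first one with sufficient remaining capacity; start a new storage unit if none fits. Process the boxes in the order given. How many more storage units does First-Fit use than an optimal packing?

0

First-Fit: [10,65] [67] [66] [11,48] [42] → 5 storage units.
Total size 309 ft³; any packing needs at least ⌈309/75⌉ = 5 storage units.
So 5 is already optimal.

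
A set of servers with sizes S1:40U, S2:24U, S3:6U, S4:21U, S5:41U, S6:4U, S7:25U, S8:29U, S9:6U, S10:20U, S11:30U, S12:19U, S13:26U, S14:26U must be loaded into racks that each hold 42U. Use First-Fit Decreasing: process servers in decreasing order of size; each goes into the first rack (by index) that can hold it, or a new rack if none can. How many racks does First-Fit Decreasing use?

10

Sorted descending: 41, 40, 30, 29, 26, 26, 25, 24, 21, 20, 19, 6, 6, 4.
rack 1: place 41U, 1U left
rack 2: place 40U, 2U left
rack 3: place 30U, 12U left
rack 4: place 29U, 13U left
rack 5: place 26U, 16U left
rack 6: place 26U, 16U left
rack 7: place 25U, 17U left
rack 8: place 24U, 18U left
rack 9: place 21U, 21U left
rack 9: place 20U, 1U left
rack 10: place 19U, 23U left
rack 3: place 6U, 6U left
rack 3: place 6U, 0U left
rack 4: place 4U, 9U left
Final racks: [41] [40] [30,6,6] [29,4] [26] [26] [25] [24] [21,20] [19].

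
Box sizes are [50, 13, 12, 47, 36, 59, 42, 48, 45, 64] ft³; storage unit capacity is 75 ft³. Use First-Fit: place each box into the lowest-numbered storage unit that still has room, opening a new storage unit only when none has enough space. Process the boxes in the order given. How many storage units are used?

Put 50 ft³ in storage unit 1; 25 ft³ remain.
Put 13 ft³ in storage unit 1; 12 ft³ remain.
Put 12 ft³ in storage unit 1; 0 ft³ remain.
Put 47 ft³ in storage unit 2; 28 ft³ remain.
Put 36 ft³ in storage unit 3; 39 ft³ remain.
Put 59 ft³ in storage unit 4; 16 ft³ remain.
Put 42 ft³ in storage unit 5; 33 ft³ remain.
Put 48 ft³ in storage unit 6; 27 ft³ remain.
Put 45 ft³ in storage unit 7; 30 ft³ remain.
Put 64 ft³ in storage unit 8; 11 ft³ remain.
Final storage units: [50,13,12] [47] [36] [59] [42] [48] [45] [64].

8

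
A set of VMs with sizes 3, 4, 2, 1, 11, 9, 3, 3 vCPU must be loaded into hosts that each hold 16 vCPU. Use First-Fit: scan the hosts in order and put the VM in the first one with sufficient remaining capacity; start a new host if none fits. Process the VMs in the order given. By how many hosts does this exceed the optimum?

First-Fit: [3,4,2,1,3,3] [11] [9] → 3 hosts.
Total size 36 vCPU; any packing needs at least ⌈36/16⌉ = 3 hosts.
So 3 is already optimal.

0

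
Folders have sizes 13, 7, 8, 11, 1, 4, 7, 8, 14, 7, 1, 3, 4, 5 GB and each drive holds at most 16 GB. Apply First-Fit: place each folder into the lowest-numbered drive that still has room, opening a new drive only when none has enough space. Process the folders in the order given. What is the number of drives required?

Put 13 GB in drive 1; 3 GB remain.
Put 7 GB in drive 2; 9 GB remain.
Put 8 GB in drive 2; 1 GB remain.
Put 11 GB in drive 3; 5 GB remain.
Put 1 GB in drive 1; 2 GB remain.
Put 4 GB in drive 3; 1 GB remain.
Put 7 GB in drive 4; 9 GB remain.
Put 8 GB in drive 4; 1 GB remain.
Put 14 GB in drive 5; 2 GB remain.
Put 7 GB in drive 6; 9 GB remain.
Put 1 GB in drive 1; 1 GB remain.
Put 3 GB in drive 6; 6 GB remain.
Put 4 GB in drive 6; 2 GB remain.
Put 5 GB in drive 7; 11 GB remain.
Final drives: [13,1,1] [7,8] [11,4] [7,8] [14] [7,3,4] [5].

7 drives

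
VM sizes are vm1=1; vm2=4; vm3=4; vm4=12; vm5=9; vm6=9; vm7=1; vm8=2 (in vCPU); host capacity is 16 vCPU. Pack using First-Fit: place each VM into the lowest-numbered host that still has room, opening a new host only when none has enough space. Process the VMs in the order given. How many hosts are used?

host 1: place vm1 (1 vCPU), 15 vCPU left
host 1: place vm2 (4 vCPU), 11 vCPU left
host 1: place vm3 (4 vCPU), 7 vCPU left
host 2: place vm4 (12 vCPU), 4 vCPU left
host 3: place vm5 (9 vCPU), 7 vCPU left
host 4: place vm6 (9 vCPU), 7 vCPU left
host 1: place vm7 (1 vCPU), 6 vCPU left
host 1: place vm8 (2 vCPU), 4 vCPU left
Final hosts: [1,4,4,1,2] [12] [9] [9].

4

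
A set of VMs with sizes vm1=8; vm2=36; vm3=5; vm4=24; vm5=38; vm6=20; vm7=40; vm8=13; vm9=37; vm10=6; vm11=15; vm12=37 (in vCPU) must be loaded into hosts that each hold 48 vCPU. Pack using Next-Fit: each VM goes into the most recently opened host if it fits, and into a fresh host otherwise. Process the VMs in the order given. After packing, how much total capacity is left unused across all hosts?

153

vm1 (8 vCPU) → host 1 (remaining 40 vCPU)
vm2 (36 vCPU) → host 1 (remaining 4 vCPU)
vm3 (5 vCPU) → host 2 (remaining 43 vCPU)
vm4 (24 vCPU) → host 2 (remaining 19 vCPU)
vm5 (38 vCPU) → host 3 (remaining 10 vCPU)
vm6 (20 vCPU) → host 4 (remaining 28 vCPU)
vm7 (40 vCPU) → host 5 (remaining 8 vCPU)
vm8 (13 vCPU) → host 6 (remaining 35 vCPU)
vm9 (37 vCPU) → host 7 (remaining 11 vCPU)
vm10 (6 vCPU) → host 7 (remaining 5 vCPU)
vm11 (15 vCPU) → host 8 (remaining 33 vCPU)
vm12 (37 vCPU) → host 9 (remaining 11 vCPU)
9 hosts × 48 vCPU = 432 vCPU; used 279 vCPU; unused 153 vCPU.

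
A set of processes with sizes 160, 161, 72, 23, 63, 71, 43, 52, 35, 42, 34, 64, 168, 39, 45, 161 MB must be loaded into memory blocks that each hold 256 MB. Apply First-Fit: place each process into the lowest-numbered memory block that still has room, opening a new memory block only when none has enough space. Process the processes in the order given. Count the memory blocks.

160 MB → memory block 1 (remaining 96 MB)
161 MB → memory block 2 (remaining 95 MB)
72 MB → memory block 1 (remaining 24 MB)
23 MB → memory block 1 (remaining 1 MB)
63 MB → memory block 2 (remaining 32 MB)
71 MB → memory block 3 (remaining 185 MB)
43 MB → memory block 3 (remaining 142 MB)
52 MB → memory block 3 (remaining 90 MB)
35 MB → memory block 3 (remaining 55 MB)
42 MB → memory block 3 (remaining 13 MB)
34 MB → memory block 4 (remaining 222 MB)
64 MB → memory block 4 (remaining 158 MB)
168 MB → memory block 5 (remaining 88 MB)
39 MB → memory block 4 (remaining 119 MB)
45 MB → memory block 4 (remaining 74 MB)
161 MB → memory block 6 (remaining 95 MB)
Final memory blocks: [160,72,23] [161,63] [71,43,52,35,42] [34,64,39,45] [168] [161].

6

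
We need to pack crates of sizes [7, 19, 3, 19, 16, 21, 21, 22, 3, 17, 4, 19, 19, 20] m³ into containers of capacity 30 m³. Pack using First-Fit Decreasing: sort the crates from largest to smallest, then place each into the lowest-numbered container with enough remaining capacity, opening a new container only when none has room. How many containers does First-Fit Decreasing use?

10

Sorted descending: 22, 21, 21, 20, 19, 19, 19, 19, 17, 16, 7, 4, 3, 3.
Put 22 m³ in container 1; 8 m³ remain.
Put 21 m³ in container 2; 9 m³ remain.
Put 21 m³ in container 3; 9 m³ remain.
Put 20 m³ in container 4; 10 m³ remain.
Put 19 m³ in container 5; 11 m³ remain.
Put 19 m³ in container 6; 11 m³ remain.
Put 19 m³ in container 7; 11 m³ remain.
Put 19 m³ in container 8; 11 m³ remain.
Put 17 m³ in container 9; 13 m³ remain.
Put 16 m³ in container 10; 14 m³ remain.
Put 7 m³ in container 1; 1 m³ remain.
Put 4 m³ in container 2; 5 m³ remain.
Put 3 m³ in container 2; 2 m³ remain.
Put 3 m³ in container 3; 6 m³ remain.
Final containers: [22,7] [21,4,3] [21,3] [20] [19] [19] [19] [19] [17] [16].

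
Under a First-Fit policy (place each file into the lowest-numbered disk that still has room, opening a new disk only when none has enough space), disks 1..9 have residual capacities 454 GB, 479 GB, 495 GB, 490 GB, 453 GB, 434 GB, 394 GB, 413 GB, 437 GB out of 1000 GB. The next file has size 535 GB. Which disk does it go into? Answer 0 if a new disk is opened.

0

No disk has ≥ 535 GB free, so a new disk is opened.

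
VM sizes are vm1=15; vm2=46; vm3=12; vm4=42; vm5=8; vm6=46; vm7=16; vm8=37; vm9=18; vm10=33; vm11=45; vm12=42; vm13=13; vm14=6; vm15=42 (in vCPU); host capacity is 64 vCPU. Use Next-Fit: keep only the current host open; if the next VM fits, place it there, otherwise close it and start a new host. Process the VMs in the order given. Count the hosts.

Put vm1 (15 vCPU) in host 1; 49 vCPU remain.
Put vm2 (46 vCPU) in host 1; 3 vCPU remain.
Put vm3 (12 vCPU) in host 2; 52 vCPU remain.
Put vm4 (42 vCPU) in host 2; 10 vCPU remain.
Put vm5 (8 vCPU) in host 2; 2 vCPU remain.
Put vm6 (46 vCPU) in host 3; 18 vCPU remain.
Put vm7 (16 vCPU) in host 3; 2 vCPU remain.
Put vm8 (37 vCPU) in host 4; 27 vCPU remain.
Put vm9 (18 vCPU) in host 4; 9 vCPU remain.
Put vm10 (33 vCPU) in host 5; 31 vCPU remain.
Put vm11 (45 vCPU) in host 6; 19 vCPU remain.
Put vm12 (42 vCPU) in host 7; 22 vCPU remain.
Put vm13 (13 vCPU) in host 7; 9 vCPU remain.
Put vm14 (6 vCPU) in host 7; 3 vCPU remain.
Put vm15 (42 vCPU) in host 8; 22 vCPU remain.

8 hosts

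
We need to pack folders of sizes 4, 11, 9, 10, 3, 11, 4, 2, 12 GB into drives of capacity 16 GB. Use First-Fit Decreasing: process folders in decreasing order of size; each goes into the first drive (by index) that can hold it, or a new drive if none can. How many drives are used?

Sorted descending: 12, 11, 11, 10, 9, 4, 4, 3, 2.
drive 1: place 12 GB, 4 GB left
drive 2: place 11 GB, 5 GB left
drive 3: place 11 GB, 5 GB left
drive 4: place 10 GB, 6 GB left
drive 5: place 9 GB, 7 GB left
drive 1: place 4 GB, 0 GB left
drive 2: place 4 GB, 1 GB left
drive 3: place 3 GB, 2 GB left
drive 3: place 2 GB, 0 GB left

5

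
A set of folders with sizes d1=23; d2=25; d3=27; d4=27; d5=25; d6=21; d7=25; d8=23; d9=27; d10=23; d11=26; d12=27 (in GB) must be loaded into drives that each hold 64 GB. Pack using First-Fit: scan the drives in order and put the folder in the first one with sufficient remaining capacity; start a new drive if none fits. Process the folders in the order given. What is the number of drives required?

Put d1 (23 GB) in drive 1; 41 GB remain.
Put d2 (25 GB) in drive 1; 16 GB remain.
Put d3 (27 GB) in drive 2; 37 GB remain.
Put d4 (27 GB) in drive 2; 10 GB remain.
Put d5 (25 GB) in drive 3; 39 GB remain.
Put d6 (21 GB) in drive 3; 18 GB remain.
Put d7 (25 GB) in drive 4; 39 GB remain.
Put d8 (23 GB) in drive 4; 16 GB remain.
Put d9 (27 GB) in drive 5; 37 GB remain.
Put d10 (23 GB) in drive 5; 14 GB remain.
Put d11 (26 GB) in drive 6; 38 GB remain.
Put d12 (27 GB) in drive 6; 11 GB remain.
Final drives: [23,25] [27,27] [25,21] [25,23] [27,23] [26,27].

6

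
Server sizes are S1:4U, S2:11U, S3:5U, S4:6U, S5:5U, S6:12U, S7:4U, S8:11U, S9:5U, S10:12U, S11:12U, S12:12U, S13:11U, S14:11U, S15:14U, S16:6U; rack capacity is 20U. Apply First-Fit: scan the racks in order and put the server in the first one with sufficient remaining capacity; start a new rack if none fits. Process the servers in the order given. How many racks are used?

10

rack 1: place S1 (4U), 16U left
rack 1: place S2 (11U), 5U left
rack 1: place S3 (5U), 0U left
rack 2: place S4 (6U), 14U left
rack 2: place S5 (5U), 9U left
rack 3: place S6 (12U), 8U left
rack 2: place S7 (4U), 5U left
rack 4: place S8 (11U), 9U left
rack 2: place S9 (5U), 0U left
rack 5: place S10 (12U), 8U left
rack 6: place S11 (12U), 8U left
rack 7: place S12 (12U), 8U left
rack 8: place S13 (11U), 9U left
rack 9: place S14 (11U), 9U left
rack 10: place S15 (14U), 6U left
rack 3: place S16 (6U), 2U left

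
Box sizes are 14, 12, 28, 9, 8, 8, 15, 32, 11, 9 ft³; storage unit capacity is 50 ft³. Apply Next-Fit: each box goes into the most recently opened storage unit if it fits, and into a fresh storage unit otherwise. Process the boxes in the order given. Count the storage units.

5

storage unit 1: place 14 ft³, 36 ft³ left
storage unit 1: place 12 ft³, 24 ft³ left
storage unit 2: place 28 ft³, 22 ft³ left
storage unit 2: place 9 ft³, 13 ft³ left
storage unit 2: place 8 ft³, 5 ft³ left
storage unit 3: place 8 ft³, 42 ft³ left
storage unit 3: place 15 ft³, 27 ft³ left
storage unit 4: place 32 ft³, 18 ft³ left
storage unit 4: place 11 ft³, 7 ft³ left
storage unit 5: place 9 ft³, 41 ft³ left
Final storage units: [14,12] [28,9,8] [8,15] [32,11] [9].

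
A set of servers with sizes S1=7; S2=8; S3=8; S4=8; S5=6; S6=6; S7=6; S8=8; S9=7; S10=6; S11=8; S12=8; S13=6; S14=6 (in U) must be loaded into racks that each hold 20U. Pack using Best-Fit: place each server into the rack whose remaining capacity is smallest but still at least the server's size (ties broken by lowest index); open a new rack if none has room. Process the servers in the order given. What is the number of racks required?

6

Put S1 (7U) in rack 1; 13U remain.
Put S2 (8U) in rack 1; 5U remain.
Put S3 (8U) in rack 2; 12U remain.
Put S4 (8U) in rack 2; 4U remain.
Put S5 (6U) in rack 3; 14U remain.
Put S6 (6U) in rack 3; 8U remain.
Put S7 (6U) in rack 3; 2U remain.
Put S8 (8U) in rack 4; 12U remain.
Put S9 (7U) in rack 4; 5U remain.
Put S10 (6U) in rack 5; 14U remain.
Put S11 (8U) in rack 5; 6U remain.
Put S12 (8U) in rack 6; 12U remain.
Put S13 (6U) in rack 5; 0U remain.
Put S14 (6U) in rack 6; 6U remain.
Final racks: [7,8] [8,8] [6,6,6] [8,7] [6,8,6] [8,6].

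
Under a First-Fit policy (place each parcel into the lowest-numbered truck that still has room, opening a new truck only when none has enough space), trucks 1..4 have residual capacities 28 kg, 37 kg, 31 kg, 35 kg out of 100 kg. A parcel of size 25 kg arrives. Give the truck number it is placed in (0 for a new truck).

1

Trucks with room: truck 1 (28 kg), truck 2 (37 kg), truck 3 (31 kg), truck 4 (35 kg).
The first with room is truck 1.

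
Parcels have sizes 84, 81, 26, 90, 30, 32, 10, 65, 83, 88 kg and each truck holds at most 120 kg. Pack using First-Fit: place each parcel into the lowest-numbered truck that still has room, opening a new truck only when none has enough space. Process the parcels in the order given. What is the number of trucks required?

Put 84 kg in truck 1; 36 kg remain.
Put 81 kg in truck 2; 39 kg remain.
Put 26 kg in truck 1; 10 kg remain.
Put 90 kg in truck 3; 30 kg remain.
Put 30 kg in truck 2; 9 kg remain.
Put 32 kg in truck 4; 88 kg remain.
Put 10 kg in truck 1; 0 kg remain.
Put 65 kg in truck 4; 23 kg remain.
Put 83 kg in truck 5; 37 kg remain.
Put 88 kg in truck 6; 32 kg remain.

6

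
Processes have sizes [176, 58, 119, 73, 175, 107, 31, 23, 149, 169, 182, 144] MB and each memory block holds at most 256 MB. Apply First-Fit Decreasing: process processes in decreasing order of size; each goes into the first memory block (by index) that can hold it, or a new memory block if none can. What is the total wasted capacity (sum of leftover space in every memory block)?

386

Sorted descending: 182, 176, 175, 169, 149, 144, 119, 107, 73, 58, 31, 23.
182 MB → memory block 1 (remaining 74 MB)
176 MB → memory block 2 (remaining 80 MB)
175 MB → memory block 3 (remaining 81 MB)
169 MB → memory block 4 (remaining 87 MB)
149 MB → memory block 5 (remaining 107 MB)
144 MB → memory block 6 (remaining 112 MB)
119 MB → memory block 7 (remaining 137 MB)
107 MB → memory block 5 (remaining 0 MB)
73 MB → memory block 1 (remaining 1 MB)
58 MB → memory block 2 (remaining 22 MB)
31 MB → memory block 3 (remaining 50 MB)
23 MB → memory block 3 (remaining 27 MB)
7 memory blocks × 256 MB = 1792 MB; used 1406 MB; unused 386 MB.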